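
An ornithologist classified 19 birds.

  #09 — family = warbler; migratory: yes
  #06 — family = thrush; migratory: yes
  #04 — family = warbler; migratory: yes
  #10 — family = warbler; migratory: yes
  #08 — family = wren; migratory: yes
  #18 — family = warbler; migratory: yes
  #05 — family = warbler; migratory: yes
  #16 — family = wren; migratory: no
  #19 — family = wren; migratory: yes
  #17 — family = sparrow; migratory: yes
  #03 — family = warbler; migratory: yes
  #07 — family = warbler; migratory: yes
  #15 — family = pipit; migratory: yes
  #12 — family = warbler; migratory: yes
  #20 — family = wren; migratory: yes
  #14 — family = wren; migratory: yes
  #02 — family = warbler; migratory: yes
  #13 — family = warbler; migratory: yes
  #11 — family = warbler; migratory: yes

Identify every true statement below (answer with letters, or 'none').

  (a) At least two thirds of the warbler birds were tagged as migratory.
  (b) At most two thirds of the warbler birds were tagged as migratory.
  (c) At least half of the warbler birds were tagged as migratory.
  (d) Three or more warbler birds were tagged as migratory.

|A| = 11, |A ∩ B| = 11, |A ∖ B| = 0.
(a) |A ∩ B| / |A| ≥ 2/3: holds.
(b) |A ∩ B| / |A| ≤ 2/3: fails.
(c) |A ∩ B| ≥ |A ∖ B|: holds.
(d) |A ∩ B| ≥ 3: holds.

(a), (c), (d)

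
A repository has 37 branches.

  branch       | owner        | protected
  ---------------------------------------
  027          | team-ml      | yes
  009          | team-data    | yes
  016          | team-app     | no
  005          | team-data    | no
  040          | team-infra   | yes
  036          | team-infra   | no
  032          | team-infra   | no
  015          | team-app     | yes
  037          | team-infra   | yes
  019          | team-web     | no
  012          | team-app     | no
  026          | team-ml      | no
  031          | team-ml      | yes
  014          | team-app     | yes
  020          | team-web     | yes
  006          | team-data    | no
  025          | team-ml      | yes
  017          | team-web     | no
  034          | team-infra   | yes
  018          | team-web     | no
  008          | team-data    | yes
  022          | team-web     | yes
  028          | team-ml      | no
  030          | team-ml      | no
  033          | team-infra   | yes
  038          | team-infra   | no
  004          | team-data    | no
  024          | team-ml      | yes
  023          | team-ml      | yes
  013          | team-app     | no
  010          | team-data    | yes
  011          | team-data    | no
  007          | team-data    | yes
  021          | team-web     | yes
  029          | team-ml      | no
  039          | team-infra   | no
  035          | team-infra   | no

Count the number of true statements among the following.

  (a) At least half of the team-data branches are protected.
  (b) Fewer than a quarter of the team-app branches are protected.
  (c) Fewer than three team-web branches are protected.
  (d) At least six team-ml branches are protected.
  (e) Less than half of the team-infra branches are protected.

2

(a) team-data: |A| = 8, |A ∩ B| = 4; needs |A ∩ B| ≥ |A ∖ B| — true.
(b) team-app: |A| = 5, |A ∩ B| = 2; needs |A ∩ B| / |A| < 1/4 — false.
(c) team-web: |A| = 6, |A ∩ B| = 3; needs |A ∩ B| < 3 — false.
(d) team-ml: |A| = 9, |A ∩ B| = 5; needs |A ∩ B| ≥ 6 — false.
(e) team-infra: |A| = 9, |A ∩ B| = 4; needs |A ∩ B| < |A ∖ B| — true.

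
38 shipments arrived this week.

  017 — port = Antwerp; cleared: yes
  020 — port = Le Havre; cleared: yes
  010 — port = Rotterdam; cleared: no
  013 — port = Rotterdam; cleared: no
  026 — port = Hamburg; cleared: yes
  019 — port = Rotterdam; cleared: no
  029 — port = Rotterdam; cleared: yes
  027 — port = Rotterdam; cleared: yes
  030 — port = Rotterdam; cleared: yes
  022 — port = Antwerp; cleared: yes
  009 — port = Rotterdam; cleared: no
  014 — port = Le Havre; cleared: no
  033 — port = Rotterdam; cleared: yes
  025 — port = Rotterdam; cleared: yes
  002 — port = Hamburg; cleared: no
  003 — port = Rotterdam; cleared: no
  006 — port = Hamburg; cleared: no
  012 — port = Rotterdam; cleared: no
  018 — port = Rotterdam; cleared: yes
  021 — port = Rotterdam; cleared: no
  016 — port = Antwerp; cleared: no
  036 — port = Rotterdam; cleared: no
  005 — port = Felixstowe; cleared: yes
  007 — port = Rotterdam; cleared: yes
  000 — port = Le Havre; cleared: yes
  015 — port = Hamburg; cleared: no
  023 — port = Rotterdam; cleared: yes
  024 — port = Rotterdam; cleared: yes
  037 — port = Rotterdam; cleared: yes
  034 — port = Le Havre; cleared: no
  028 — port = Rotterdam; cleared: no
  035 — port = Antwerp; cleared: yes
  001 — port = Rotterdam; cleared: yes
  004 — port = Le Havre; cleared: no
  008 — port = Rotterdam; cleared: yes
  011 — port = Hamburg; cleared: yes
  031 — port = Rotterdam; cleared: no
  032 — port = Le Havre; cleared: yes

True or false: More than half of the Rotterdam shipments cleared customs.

True

'More than half of the Rotterdam shipments cleared customs' holds iff |A ∩ B| > |A ∖ B|.
|A| = 22, |A ∩ B| = 12, |A ∖ B| = 10.
12 > 10, so the statement is true.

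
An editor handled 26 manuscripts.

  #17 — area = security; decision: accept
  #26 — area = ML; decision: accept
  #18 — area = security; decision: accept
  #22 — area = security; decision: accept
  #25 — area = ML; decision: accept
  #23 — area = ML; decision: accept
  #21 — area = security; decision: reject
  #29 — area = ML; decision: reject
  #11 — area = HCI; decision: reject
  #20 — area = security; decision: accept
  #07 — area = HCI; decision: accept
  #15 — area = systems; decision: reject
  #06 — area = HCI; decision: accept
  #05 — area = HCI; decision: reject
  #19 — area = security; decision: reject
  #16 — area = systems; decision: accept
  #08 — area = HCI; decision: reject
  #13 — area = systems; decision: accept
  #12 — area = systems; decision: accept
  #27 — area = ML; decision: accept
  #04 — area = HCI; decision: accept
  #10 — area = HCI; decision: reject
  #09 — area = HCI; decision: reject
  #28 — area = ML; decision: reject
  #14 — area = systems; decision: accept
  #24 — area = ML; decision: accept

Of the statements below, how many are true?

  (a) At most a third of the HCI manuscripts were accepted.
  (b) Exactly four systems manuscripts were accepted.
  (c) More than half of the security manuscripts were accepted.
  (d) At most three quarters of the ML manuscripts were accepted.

3

(a) HCI: |A| = 8, |A ∩ B| = 3; needs |A ∩ B| / |A| ≤ 1/3 — false.
(b) systems: |A| = 5, |A ∩ B| = 4; needs |A ∩ B| = 4 — true.
(c) security: |A| = 6, |A ∩ B| = 4; needs |A ∩ B| > |A ∖ B| — true.
(d) ML: |A| = 7, |A ∩ B| = 5; needs |A ∩ B| / |A| ≤ 3/4 — true.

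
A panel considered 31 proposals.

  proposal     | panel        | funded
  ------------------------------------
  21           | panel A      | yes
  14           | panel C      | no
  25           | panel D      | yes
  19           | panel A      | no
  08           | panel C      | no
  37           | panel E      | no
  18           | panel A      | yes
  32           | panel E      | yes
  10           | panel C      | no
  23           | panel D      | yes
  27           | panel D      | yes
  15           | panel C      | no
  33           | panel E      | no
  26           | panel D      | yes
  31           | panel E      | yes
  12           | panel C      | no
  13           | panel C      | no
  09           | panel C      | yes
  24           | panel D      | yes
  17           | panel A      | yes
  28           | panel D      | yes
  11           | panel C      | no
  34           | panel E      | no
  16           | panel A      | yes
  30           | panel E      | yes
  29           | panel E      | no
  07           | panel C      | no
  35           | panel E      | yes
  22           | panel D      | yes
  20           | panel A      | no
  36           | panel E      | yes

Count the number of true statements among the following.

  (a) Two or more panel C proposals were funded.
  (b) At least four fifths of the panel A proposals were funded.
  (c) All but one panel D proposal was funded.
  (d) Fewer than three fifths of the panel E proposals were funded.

1

(a) panel C: |A| = 9, |A ∩ B| = 1; needs |A ∩ B| ≥ 2 — false.
(b) panel A: |A| = 6, |A ∩ B| = 4; needs |A ∩ B| / |A| ≥ 4/5 — false.
(c) panel D: |A| = 7, |A ∩ B| = 7; needs |A ∖ B| = 1 — false.
(d) panel E: |A| = 9, |A ∩ B| = 5; needs |A ∩ B| / |A| < 3/5 — true.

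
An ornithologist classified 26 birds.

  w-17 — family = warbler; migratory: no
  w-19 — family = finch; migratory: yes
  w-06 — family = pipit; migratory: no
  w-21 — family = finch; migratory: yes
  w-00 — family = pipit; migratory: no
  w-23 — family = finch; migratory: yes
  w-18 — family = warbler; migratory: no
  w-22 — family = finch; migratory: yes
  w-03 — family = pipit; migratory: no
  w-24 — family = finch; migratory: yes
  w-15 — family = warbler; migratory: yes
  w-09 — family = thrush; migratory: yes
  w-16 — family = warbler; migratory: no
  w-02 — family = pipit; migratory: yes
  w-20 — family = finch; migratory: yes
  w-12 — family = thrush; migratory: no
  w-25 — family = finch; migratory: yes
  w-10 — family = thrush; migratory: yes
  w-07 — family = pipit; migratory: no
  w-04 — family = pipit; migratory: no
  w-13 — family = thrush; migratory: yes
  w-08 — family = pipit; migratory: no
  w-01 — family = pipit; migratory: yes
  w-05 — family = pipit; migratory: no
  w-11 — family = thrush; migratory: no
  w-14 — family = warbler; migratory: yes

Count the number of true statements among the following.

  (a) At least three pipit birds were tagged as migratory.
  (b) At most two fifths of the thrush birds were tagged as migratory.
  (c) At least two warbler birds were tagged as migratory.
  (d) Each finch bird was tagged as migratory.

2

(a) pipit: |A| = 9, |A ∩ B| = 2; needs |A ∩ B| ≥ 3 — false.
(b) thrush: |A| = 5, |A ∩ B| = 3; needs |A ∩ B| / |A| ≤ 2/5 — false.
(c) warbler: |A| = 5, |A ∩ B| = 2; needs |A ∩ B| ≥ 2 — true.
(d) finch: |A| = 7, |A ∩ B| = 7; needs A ⊆ B, i.e. every element of A is in B (|A ∖ B| = 0) — true.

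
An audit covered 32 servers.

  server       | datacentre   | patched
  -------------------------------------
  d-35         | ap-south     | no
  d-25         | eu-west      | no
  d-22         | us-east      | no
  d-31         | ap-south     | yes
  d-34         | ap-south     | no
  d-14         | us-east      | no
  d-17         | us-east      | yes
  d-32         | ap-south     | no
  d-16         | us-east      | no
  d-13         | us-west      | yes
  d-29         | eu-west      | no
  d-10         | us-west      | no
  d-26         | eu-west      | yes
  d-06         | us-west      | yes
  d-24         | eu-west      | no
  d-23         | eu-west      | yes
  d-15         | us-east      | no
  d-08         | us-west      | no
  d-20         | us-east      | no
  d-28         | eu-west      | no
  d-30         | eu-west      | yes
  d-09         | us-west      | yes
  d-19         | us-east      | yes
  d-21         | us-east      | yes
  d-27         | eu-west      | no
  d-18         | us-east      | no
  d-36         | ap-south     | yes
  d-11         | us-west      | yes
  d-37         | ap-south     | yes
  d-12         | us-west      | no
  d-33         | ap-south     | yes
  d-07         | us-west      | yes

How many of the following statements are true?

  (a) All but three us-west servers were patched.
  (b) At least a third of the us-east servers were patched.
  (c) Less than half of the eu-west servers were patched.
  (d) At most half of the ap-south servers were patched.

(a) us-west: |A| = 8, |A ∩ B| = 5; needs |A ∖ B| = 3 — true.
(b) us-east: |A| = 9, |A ∩ B| = 3; needs |A ∩ B| / |A| ≥ 1/3 — true.
(c) eu-west: |A| = 8, |A ∩ B| = 3; needs |A ∩ B| < |A ∖ B| — true.
(d) ap-south: |A| = 7, |A ∩ B| = 4; needs |A ∩ B| ≤ |A ∖ B| — false.

3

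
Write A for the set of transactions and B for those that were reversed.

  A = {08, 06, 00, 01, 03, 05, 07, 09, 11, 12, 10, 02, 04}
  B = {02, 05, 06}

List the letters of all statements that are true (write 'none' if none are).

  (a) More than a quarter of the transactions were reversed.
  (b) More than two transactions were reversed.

(b)

|A| = 13, |A ∩ B| = 3, |A ∖ B| = 10.
(a) |A ∩ B| / |A| > 1/4: fails.
(b) |A ∩ B| > 2: holds.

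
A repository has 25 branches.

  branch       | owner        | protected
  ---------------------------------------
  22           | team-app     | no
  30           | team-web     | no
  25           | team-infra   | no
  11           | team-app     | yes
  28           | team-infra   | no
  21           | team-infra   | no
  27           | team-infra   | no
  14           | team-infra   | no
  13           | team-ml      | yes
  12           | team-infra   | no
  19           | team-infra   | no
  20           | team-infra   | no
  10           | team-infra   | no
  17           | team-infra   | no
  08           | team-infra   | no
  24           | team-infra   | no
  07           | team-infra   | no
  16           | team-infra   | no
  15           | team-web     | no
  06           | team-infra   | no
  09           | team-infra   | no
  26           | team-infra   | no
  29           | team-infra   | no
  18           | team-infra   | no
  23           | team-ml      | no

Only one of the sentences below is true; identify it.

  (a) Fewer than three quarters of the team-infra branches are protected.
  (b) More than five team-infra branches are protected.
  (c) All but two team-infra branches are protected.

|A| = 19, |A ∩ B| = 0, |A ∖ B| = 19.
(a) requires |A ∩ B| / |A| < 3/4: true.
(b) requires |A ∩ B| > 5: false.
(c) requires |A ∖ B| = 2: false.

(a)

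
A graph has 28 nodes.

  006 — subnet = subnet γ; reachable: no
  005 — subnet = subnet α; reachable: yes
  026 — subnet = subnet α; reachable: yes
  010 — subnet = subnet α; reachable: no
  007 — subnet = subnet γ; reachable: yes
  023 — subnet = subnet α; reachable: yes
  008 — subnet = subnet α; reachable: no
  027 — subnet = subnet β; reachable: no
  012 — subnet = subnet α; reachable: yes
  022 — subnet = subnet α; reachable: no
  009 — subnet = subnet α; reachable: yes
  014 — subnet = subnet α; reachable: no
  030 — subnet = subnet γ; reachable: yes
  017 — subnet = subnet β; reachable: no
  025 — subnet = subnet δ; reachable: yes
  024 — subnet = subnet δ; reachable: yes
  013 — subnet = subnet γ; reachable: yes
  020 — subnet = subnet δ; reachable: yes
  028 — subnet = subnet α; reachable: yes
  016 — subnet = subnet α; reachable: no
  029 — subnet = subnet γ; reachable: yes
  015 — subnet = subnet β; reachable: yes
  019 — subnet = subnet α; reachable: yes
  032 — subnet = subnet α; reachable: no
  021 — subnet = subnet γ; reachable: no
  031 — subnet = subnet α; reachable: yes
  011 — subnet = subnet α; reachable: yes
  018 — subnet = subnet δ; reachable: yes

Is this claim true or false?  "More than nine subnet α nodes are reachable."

False

'More than nine subnet α nodes are reachable' holds iff |A ∩ B| > 9.
|A| = 15, |A ∩ B| = 9, |A ∖ B| = 6.
|A ∩ B| = 9, so the statement is false.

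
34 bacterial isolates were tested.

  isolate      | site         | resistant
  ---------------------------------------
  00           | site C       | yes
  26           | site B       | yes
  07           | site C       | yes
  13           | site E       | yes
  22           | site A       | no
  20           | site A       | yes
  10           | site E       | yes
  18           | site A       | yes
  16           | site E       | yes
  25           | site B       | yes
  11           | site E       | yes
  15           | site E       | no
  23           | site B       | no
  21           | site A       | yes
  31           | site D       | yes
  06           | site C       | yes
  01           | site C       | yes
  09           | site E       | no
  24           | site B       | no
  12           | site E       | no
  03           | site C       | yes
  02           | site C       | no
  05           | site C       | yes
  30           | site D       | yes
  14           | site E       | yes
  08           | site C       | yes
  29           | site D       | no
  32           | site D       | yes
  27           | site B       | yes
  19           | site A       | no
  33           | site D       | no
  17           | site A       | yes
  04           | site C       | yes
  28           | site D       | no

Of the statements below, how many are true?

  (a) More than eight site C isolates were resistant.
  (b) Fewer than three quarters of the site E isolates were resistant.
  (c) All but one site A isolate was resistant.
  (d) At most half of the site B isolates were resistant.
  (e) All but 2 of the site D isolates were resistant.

1

(a) site C: |A| = 9, |A ∩ B| = 8; needs |A ∩ B| > 8 — false.
(b) site E: |A| = 8, |A ∩ B| = 5; needs |A ∩ B| / |A| < 3/4 — true.
(c) site A: |A| = 6, |A ∩ B| = 4; needs |A ∖ B| = 1 — false.
(d) site B: |A| = 5, |A ∩ B| = 3; needs |A ∩ B| ≤ |A ∖ B| — false.
(e) site D: |A| = 6, |A ∩ B| = 3; needs |A ∖ B| = 2 — false.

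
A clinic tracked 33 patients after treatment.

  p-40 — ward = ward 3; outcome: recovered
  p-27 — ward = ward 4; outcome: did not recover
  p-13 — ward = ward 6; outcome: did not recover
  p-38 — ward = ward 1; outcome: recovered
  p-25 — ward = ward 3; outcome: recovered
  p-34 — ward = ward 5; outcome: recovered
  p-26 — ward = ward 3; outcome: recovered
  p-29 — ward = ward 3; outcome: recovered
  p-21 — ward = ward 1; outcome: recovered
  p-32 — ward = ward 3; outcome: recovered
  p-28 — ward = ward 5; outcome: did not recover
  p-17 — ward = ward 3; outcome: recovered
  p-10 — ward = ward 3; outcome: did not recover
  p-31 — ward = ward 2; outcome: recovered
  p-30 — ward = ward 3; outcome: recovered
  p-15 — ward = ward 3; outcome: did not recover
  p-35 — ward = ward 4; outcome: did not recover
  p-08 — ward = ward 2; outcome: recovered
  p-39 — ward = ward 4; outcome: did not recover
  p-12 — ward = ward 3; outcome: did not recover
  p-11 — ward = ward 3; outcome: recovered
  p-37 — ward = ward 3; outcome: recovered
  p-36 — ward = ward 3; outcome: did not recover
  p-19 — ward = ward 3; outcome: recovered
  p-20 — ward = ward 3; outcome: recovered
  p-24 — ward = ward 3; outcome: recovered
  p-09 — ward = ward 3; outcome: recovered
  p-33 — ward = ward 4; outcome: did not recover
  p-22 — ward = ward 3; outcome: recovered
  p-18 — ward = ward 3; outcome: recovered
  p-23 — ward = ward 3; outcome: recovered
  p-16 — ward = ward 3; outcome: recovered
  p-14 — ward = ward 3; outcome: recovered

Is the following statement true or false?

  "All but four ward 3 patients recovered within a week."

Truth condition: |A ∖ B| = 4.
|A| = 22, |A ∩ B| = 18, |A ∖ B| = 4.
|A ∖ B| = 4, so the statement is true.

True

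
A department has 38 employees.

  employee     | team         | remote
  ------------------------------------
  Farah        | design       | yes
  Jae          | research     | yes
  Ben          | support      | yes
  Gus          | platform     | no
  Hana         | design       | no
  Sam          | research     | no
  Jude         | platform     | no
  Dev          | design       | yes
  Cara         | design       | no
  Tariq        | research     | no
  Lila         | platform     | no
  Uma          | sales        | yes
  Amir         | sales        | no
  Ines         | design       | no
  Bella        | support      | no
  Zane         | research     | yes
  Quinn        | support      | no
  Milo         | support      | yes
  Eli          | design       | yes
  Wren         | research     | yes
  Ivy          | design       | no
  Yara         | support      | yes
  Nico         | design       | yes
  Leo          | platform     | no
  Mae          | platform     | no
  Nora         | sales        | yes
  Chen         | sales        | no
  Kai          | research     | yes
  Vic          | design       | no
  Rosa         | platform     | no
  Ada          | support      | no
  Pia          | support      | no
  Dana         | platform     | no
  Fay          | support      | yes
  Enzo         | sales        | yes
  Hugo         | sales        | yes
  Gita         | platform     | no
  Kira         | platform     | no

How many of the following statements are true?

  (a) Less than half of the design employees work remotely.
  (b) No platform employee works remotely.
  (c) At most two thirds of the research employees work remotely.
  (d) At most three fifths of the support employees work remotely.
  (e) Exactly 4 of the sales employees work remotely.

(a) design: |A| = 9, |A ∩ B| = 4; needs |A ∩ B| < |A ∖ B| — true.
(b) platform: |A| = 9, |A ∩ B| = 0; needs A ∩ B = ∅ (|A ∩ B| = 0) — true.
(c) research: |A| = 6, |A ∩ B| = 4; needs |A ∩ B| / |A| ≤ 2/3 — true.
(d) support: |A| = 8, |A ∩ B| = 4; needs |A ∩ B| / |A| ≤ 3/5 — true.
(e) sales: |A| = 6, |A ∩ B| = 4; needs |A ∩ B| = 4 — true.

5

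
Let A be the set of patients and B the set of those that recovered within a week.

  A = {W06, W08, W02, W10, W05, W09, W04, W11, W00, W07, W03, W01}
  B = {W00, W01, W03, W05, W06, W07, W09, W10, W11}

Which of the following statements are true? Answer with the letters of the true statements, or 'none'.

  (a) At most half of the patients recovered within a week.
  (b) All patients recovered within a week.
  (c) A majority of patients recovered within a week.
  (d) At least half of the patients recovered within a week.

(c), (d)

|A| = 12, |A ∩ B| = 9, |A ∖ B| = 3.
(a) |A ∩ B| ≤ |A ∖ B|: fails.
(b) A ⊆ B, i.e. every element of A is in B (|A ∖ B| = 0): fails.
(c) |A ∩ B| > |A ∖ B|: holds.
(d) |A ∩ B| ≥ |A ∖ B|: holds.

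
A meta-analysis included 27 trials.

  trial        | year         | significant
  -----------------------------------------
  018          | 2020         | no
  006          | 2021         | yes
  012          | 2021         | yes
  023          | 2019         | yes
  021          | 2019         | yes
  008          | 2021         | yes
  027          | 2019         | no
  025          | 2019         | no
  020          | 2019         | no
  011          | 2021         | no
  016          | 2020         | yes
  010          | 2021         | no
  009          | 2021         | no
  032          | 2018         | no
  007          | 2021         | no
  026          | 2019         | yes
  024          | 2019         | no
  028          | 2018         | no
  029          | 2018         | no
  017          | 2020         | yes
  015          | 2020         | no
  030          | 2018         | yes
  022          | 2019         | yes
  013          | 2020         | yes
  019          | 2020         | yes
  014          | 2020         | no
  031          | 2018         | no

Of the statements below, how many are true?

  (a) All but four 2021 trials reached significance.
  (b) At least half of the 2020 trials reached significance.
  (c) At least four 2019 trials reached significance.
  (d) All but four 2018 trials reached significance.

(a) 2021: |A| = 7, |A ∩ B| = 3; needs |A ∖ B| = 4 — true.
(b) 2020: |A| = 7, |A ∩ B| = 4; needs |A ∩ B| ≥ |A ∖ B| — true.
(c) 2019: |A| = 8, |A ∩ B| = 4; needs |A ∩ B| ≥ 4 — true.
(d) 2018: |A| = 5, |A ∩ B| = 1; needs |A ∖ B| = 4 — true.

4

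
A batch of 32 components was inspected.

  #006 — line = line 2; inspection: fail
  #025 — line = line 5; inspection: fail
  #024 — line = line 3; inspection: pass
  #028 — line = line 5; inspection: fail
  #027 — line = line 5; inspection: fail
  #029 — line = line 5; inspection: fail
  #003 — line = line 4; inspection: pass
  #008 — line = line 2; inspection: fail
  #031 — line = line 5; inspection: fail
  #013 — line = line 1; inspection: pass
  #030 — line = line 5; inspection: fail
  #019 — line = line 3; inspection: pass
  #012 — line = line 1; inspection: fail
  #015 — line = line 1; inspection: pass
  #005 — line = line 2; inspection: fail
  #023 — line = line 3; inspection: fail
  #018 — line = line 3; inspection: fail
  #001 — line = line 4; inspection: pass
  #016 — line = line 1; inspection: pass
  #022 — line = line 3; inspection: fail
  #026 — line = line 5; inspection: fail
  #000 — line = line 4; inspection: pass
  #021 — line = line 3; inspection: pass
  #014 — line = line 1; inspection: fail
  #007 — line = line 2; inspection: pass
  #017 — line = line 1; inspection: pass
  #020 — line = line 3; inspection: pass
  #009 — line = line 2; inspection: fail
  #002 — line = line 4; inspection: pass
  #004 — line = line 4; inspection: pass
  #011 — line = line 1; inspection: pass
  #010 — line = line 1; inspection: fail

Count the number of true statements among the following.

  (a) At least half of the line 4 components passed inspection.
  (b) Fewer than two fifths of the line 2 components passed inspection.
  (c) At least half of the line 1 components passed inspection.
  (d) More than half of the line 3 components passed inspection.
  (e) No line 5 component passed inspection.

5

(a) line 4: |A| = 5, |A ∩ B| = 5; needs |A ∩ B| ≥ |A ∖ B| — true.
(b) line 2: |A| = 5, |A ∩ B| = 1; needs |A ∩ B| / |A| < 2/5 — true.
(c) line 1: |A| = 8, |A ∩ B| = 5; needs |A ∩ B| ≥ |A ∖ B| — true.
(d) line 3: |A| = 7, |A ∩ B| = 4; needs |A ∩ B| > |A ∖ B| — true.
(e) line 5: |A| = 7, |A ∩ B| = 0; needs A ∩ B = ∅ (|A ∩ B| = 0) — true.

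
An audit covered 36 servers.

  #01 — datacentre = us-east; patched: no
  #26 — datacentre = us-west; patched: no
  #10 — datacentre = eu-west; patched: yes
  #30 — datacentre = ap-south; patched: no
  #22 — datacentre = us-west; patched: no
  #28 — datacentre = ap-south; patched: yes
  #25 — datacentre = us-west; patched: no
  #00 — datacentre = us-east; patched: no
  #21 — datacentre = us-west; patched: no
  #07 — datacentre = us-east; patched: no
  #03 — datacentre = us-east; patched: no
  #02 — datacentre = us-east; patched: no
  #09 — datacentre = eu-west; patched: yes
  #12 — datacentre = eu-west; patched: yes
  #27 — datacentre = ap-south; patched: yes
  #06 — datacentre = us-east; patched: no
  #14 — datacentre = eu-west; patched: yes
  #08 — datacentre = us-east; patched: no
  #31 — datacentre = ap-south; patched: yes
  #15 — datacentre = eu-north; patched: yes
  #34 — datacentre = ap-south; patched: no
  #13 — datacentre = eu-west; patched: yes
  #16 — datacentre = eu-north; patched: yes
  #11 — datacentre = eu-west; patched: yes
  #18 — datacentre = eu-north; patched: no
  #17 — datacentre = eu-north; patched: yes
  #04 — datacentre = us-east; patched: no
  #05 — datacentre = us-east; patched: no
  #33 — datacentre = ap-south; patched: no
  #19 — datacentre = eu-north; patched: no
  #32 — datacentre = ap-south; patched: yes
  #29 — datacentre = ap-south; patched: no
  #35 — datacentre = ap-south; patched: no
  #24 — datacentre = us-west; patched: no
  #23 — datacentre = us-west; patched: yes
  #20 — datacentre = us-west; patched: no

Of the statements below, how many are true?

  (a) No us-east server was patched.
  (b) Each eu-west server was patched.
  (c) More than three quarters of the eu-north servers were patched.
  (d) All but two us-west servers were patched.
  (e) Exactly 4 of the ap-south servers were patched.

3

(a) us-east: |A| = 9, |A ∩ B| = 0; needs A ∩ B = ∅ (|A ∩ B| = 0) — true.
(b) eu-west: |A| = 6, |A ∩ B| = 6; needs A ⊆ B, i.e. every element of A is in B (|A ∖ B| = 0) — true.
(c) eu-north: |A| = 5, |A ∩ B| = 3; needs |A ∩ B| / |A| > 3/4 — false.
(d) us-west: |A| = 7, |A ∩ B| = 1; needs |A ∖ B| = 2 — false.
(e) ap-south: |A| = 9, |A ∩ B| = 4; needs |A ∩ B| = 4 — true.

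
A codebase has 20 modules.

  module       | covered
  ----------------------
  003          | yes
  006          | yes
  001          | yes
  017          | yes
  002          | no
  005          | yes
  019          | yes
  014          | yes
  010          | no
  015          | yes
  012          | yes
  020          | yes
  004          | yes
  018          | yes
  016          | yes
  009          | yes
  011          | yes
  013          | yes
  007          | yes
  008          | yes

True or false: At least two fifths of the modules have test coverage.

The determiner here denotes the relation: |A ∩ B| / |A| ≥ 2/5.
|A| = 20, |A ∩ B| = 18, |A ∖ B| = 2.
|A ∩ B|/|A| = 18/20, so the statement is true.

True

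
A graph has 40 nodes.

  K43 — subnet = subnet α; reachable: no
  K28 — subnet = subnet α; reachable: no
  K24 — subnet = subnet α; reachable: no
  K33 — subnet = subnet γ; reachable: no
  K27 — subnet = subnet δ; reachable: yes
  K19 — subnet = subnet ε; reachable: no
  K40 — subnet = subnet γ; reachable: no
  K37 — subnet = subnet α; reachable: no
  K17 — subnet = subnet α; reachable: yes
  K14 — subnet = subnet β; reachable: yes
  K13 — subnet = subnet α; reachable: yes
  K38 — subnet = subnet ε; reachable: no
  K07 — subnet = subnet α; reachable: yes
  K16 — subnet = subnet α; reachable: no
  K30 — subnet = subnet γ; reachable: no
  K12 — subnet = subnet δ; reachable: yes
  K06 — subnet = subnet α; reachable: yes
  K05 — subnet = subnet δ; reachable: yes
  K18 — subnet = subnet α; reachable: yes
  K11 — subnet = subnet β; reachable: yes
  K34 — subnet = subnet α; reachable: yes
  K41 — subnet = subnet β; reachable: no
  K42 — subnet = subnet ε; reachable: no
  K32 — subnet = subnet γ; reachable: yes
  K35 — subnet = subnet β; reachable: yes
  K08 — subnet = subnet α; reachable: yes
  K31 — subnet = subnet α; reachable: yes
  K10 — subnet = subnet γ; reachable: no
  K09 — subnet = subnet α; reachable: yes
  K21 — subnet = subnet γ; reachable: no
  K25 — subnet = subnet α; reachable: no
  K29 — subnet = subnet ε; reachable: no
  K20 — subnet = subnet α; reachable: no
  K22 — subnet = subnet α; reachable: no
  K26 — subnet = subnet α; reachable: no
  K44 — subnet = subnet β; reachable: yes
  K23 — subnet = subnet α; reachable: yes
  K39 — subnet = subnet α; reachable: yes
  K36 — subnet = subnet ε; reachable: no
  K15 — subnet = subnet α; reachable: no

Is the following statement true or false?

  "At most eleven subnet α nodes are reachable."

Truth condition: |A ∩ B| ≤ 11.
|A| = 21, |A ∩ B| = 11, |A ∖ B| = 10.
|A ∩ B| = 11, so the statement is true.

True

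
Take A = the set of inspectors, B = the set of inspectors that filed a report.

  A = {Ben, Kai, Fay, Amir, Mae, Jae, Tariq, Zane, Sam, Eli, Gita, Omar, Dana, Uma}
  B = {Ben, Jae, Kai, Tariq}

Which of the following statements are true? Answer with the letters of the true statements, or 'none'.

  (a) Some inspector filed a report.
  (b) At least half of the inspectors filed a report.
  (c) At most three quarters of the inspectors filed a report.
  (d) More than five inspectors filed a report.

|A| = 14, |A ∩ B| = 4, |A ∖ B| = 10.
(a) A ∩ B ≠ ∅ (|A ∩ B| ≥ 1): holds.
(b) |A ∩ B| ≥ |A ∖ B|: fails.
(c) |A ∩ B| / |A| ≤ 3/4: holds.
(d) |A ∩ B| > 5: fails.

(a), (c)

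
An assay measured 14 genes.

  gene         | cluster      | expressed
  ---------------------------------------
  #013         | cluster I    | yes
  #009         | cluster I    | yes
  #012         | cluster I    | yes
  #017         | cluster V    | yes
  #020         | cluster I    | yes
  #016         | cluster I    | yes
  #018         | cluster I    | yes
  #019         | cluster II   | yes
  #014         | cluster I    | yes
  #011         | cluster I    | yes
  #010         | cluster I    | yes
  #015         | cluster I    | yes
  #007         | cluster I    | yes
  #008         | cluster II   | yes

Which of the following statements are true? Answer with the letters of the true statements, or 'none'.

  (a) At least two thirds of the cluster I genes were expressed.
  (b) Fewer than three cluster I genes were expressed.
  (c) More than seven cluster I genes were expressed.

|A| = 11, |A ∩ B| = 11, |A ∖ B| = 0.
(a) |A ∩ B| / |A| ≥ 2/3: holds.
(b) |A ∩ B| < 3: fails.
(c) |A ∩ B| > 7: holds.

(a), (c)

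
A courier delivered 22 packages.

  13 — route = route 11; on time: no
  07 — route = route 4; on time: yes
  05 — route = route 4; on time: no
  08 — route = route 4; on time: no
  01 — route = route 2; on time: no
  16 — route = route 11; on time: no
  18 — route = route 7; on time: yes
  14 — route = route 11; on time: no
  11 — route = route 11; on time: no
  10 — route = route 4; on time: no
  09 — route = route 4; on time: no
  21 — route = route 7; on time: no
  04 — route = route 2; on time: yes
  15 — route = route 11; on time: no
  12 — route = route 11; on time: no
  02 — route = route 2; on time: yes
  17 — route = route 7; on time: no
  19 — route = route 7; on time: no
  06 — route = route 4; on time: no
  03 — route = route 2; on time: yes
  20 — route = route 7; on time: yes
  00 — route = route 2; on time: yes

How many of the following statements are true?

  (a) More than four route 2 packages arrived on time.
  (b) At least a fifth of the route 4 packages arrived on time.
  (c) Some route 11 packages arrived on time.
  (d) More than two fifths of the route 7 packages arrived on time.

(a) route 2: |A| = 5, |A ∩ B| = 4; needs |A ∩ B| > 4 — false.
(b) route 4: |A| = 6, |A ∩ B| = 1; needs |A ∩ B| / |A| ≥ 1/5 — false.
(c) route 11: |A| = 6, |A ∩ B| = 0; needs A ∩ B ≠ ∅ (|A ∩ B| ≥ 1) — false.
(d) route 7: |A| = 5, |A ∩ B| = 2; needs |A ∩ B| / |A| > 2/5 — false.

0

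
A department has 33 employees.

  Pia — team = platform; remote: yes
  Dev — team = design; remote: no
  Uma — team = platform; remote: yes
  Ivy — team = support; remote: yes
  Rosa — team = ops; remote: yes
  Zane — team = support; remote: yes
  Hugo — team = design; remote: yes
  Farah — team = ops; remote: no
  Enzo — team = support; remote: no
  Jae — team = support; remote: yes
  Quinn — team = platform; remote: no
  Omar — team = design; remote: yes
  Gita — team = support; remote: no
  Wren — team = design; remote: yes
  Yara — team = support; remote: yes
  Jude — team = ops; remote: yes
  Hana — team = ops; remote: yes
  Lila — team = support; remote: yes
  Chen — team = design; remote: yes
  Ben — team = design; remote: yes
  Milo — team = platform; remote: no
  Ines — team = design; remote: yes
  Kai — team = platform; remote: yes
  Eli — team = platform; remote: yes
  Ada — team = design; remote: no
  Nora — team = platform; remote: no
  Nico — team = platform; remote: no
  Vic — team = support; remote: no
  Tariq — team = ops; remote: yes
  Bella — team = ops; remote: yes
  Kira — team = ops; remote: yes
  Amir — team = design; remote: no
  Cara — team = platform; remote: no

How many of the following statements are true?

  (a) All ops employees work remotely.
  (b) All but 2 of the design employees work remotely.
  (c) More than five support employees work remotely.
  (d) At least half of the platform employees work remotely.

(a) ops: |A| = 7, |A ∩ B| = 6; needs A ⊆ B, i.e. every element of A is in B (|A ∖ B| = 0) — false.
(b) design: |A| = 9, |A ∩ B| = 6; needs |A ∖ B| = 2 — false.
(c) support: |A| = 8, |A ∩ B| = 5; needs |A ∩ B| > 5 — false.
(d) platform: |A| = 9, |A ∩ B| = 4; needs |A ∩ B| ≥ |A ∖ B| — false.

0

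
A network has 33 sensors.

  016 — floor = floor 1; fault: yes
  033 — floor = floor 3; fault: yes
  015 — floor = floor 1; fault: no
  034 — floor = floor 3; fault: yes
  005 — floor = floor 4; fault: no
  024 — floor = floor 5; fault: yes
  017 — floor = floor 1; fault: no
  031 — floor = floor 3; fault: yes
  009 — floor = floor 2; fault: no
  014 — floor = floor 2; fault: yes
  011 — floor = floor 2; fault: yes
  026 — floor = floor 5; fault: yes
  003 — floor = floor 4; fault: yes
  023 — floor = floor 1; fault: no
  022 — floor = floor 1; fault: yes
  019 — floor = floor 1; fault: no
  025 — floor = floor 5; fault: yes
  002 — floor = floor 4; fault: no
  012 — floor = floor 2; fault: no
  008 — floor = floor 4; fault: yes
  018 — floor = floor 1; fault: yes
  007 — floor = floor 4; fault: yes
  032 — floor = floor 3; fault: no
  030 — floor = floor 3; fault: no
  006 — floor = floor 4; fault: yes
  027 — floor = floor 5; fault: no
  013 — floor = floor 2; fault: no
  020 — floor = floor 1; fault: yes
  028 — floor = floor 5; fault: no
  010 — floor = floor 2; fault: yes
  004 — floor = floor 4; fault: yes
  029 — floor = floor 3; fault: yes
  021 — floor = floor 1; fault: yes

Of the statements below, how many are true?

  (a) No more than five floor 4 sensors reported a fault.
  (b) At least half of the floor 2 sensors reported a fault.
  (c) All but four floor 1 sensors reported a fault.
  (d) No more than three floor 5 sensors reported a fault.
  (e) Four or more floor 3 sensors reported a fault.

5

(a) floor 4: |A| = 7, |A ∩ B| = 5; needs |A ∩ B| ≤ 5 — true.
(b) floor 2: |A| = 6, |A ∩ B| = 3; needs |A ∩ B| ≥ |A ∖ B| — true.
(c) floor 1: |A| = 9, |A ∩ B| = 5; needs |A ∖ B| = 4 — true.
(d) floor 5: |A| = 5, |A ∩ B| = 3; needs |A ∩ B| ≤ 3 — true.
(e) floor 3: |A| = 6, |A ∩ B| = 4; needs |A ∩ B| ≥ 4 — true.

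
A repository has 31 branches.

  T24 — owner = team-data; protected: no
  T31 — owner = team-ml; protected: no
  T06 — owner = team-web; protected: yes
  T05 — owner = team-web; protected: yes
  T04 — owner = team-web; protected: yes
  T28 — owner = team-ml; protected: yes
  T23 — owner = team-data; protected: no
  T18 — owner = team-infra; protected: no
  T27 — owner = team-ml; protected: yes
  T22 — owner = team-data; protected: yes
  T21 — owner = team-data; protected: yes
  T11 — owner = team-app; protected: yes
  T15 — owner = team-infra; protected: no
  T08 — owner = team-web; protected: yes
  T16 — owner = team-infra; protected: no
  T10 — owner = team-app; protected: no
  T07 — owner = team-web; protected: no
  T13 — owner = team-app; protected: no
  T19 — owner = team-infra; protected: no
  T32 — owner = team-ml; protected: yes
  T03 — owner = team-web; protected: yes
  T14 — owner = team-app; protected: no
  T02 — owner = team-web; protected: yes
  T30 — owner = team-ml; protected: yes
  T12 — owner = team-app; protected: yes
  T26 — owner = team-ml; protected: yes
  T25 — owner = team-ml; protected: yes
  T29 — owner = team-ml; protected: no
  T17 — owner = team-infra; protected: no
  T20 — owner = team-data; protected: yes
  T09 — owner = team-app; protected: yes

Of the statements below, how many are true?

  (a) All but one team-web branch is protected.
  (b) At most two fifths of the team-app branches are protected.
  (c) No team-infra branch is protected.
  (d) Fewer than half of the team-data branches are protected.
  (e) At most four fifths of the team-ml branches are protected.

3

(a) team-web: |A| = 7, |A ∩ B| = 6; needs |A ∖ B| = 1 — true.
(b) team-app: |A| = 6, |A ∩ B| = 3; needs |A ∩ B| / |A| ≤ 2/5 — false.
(c) team-infra: |A| = 5, |A ∩ B| = 0; needs A ∩ B = ∅ (|A ∩ B| = 0) — true.
(d) team-data: |A| = 5, |A ∩ B| = 3; needs |A ∩ B| < |A ∖ B| — false.
(e) team-ml: |A| = 8, |A ∩ B| = 6; needs |A ∩ B| / |A| ≤ 4/5 — true.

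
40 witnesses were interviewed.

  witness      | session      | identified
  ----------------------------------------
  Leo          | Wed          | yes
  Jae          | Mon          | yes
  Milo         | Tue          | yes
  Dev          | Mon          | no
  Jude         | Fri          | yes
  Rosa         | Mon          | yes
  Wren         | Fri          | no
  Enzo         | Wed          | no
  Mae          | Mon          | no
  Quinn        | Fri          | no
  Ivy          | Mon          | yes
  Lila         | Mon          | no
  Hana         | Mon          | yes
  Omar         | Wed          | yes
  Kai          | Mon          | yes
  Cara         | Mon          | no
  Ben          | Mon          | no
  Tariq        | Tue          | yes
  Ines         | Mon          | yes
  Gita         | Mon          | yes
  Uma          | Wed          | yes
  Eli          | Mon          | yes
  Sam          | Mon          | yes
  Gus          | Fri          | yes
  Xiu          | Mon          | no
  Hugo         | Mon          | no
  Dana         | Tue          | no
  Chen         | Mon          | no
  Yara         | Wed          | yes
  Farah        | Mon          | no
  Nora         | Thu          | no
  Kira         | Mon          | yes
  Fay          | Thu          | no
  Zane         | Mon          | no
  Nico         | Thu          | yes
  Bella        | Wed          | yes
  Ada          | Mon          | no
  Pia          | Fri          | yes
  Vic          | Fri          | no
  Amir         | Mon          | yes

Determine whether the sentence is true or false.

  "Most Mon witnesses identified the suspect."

The determiner here denotes the relation: |A ∩ B| > |A ∖ B|.
|A| = 22, |A ∩ B| = 11, |A ∖ B| = 11.
11 = 11, so the statement is false.

False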